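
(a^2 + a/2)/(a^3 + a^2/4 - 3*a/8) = 4*(2*a + 1)/(8*a^2 + 2*a - 3)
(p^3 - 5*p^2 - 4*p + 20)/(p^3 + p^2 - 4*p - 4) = (p - 5)/(p + 1)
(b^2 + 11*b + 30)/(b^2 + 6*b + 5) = (b + 6)/(b + 1)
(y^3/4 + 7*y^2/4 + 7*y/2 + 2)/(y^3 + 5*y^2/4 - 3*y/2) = (y^2 + 5*y + 4)/(y*(4*y - 3))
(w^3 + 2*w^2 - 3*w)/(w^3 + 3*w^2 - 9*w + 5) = w*(w + 3)/(w^2 + 4*w - 5)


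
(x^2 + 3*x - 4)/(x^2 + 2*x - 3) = (x + 4)/(x + 3)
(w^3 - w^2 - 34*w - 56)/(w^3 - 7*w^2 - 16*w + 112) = (w + 2)/(w - 4)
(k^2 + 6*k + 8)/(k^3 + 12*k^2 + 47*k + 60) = (k + 2)/(k^2 + 8*k + 15)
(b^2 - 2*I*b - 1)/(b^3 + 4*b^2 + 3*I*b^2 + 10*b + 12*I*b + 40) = (b^2 - 2*I*b - 1)/(b^3 + b^2*(4 + 3*I) + b*(10 + 12*I) + 40)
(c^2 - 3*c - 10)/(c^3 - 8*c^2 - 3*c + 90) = (c + 2)/(c^2 - 3*c - 18)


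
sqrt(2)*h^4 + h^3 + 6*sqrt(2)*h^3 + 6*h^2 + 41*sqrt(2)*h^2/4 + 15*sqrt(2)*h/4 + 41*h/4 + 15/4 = (h + 1/2)*(h + 5/2)*(h + 3)*(sqrt(2)*h + 1)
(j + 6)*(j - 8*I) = j^2 + 6*j - 8*I*j - 48*I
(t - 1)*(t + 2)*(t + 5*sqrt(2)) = t^3 + t^2 + 5*sqrt(2)*t^2 - 2*t + 5*sqrt(2)*t - 10*sqrt(2)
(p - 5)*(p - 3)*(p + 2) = p^3 - 6*p^2 - p + 30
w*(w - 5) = w^2 - 5*w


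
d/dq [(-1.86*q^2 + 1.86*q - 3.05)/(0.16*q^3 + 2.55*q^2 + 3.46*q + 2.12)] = (0.2976*q^4 - 0.5952*q^3 - 9.7146*q^2 + 7.6686*q + 14.4962)/(0.0256*q^6 + 0.816*q^5 + 7.6097*q^4 + 18.3244*q^3 + 22.7836*q^2 + 14.6704*q + 4.4944)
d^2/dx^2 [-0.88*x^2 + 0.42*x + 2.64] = -1.76000000000000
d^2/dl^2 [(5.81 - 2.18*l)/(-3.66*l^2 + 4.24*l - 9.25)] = ((61.0156 - 47.8728*l)*(3.66*l^2 - 4.24*l + 9.25) + (2.18*l - 5.81)*(7.32*l - 4.24)*(14.64*l - 8.48))/(3.66*l^2 - 4.24*l + 9.25)^3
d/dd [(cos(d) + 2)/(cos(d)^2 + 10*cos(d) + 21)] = (-sin(d)^2 + 4*cos(d))*sin(d)/(cos(d)^2 + 10*cos(d) + 21)^2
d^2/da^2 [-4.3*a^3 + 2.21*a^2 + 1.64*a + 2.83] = 4.42 - 25.8*a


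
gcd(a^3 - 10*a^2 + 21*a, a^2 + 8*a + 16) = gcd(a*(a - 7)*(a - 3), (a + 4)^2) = 1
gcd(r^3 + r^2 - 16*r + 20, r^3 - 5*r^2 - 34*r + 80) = r^2 + 3*r - 10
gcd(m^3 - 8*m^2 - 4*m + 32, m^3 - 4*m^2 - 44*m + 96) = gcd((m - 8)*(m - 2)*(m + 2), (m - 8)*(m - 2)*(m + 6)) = m^2 - 10*m + 16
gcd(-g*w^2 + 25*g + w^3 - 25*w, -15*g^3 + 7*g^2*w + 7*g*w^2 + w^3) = -g + w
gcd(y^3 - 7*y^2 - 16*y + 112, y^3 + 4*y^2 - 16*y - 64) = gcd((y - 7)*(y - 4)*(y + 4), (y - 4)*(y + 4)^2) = y^2 - 16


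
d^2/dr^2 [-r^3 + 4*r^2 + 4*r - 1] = 8 - 6*r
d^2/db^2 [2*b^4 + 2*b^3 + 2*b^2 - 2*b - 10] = 24*b^2 + 12*b + 4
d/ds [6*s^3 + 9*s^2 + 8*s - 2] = 18*s^2 + 18*s + 8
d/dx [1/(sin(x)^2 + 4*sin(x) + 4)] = -2*cos(x)/(sin(x) + 2)^3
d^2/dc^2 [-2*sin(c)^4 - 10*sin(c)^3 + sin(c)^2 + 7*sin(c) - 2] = 32*sin(c)^4 + 90*sin(c)^3 - 28*sin(c)^2 - 67*sin(c) + 2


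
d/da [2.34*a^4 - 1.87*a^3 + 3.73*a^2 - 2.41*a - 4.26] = 9.36*a^3 - 5.61*a^2 + 7.46*a - 2.41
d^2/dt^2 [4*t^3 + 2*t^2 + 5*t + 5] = 24*t + 4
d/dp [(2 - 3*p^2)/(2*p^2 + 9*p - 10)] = (-27*p^2 + 52*p - 18)/(4*p^4 + 36*p^3 + 41*p^2 - 180*p + 100)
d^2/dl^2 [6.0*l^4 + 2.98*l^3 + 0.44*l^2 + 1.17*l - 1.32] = 72.0*l^2 + 17.88*l + 0.88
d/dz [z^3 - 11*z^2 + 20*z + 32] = 3*z^2 - 22*z + 20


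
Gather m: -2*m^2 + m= -2*m^2 + m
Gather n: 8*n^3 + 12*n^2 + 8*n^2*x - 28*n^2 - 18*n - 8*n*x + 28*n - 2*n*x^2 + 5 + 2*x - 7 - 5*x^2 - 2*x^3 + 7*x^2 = 8*n^3 + n^2*(8*x - 16) + n*(-2*x^2 - 8*x + 10) - 2*x^3 + 2*x^2 + 2*x - 2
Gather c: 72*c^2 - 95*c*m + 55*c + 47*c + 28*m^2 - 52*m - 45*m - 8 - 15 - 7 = 72*c^2 + c*(102 - 95*m) + 28*m^2 - 97*m - 30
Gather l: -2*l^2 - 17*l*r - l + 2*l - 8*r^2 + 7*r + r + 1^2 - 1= -2*l^2 + l*(1 - 17*r) - 8*r^2 + 8*r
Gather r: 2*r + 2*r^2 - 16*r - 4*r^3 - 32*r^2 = -4*r^3 - 30*r^2 - 14*r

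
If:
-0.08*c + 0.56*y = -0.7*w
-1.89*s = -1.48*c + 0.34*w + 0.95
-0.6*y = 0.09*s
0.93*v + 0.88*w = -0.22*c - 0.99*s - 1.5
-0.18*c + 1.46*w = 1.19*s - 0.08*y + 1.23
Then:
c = -0.93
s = -1.19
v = 0.10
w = -0.25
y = 0.18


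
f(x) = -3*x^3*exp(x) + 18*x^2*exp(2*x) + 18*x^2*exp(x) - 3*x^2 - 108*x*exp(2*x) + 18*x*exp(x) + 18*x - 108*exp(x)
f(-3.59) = -97.34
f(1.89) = -6301.31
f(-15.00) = -945.00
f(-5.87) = -206.16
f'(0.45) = -532.24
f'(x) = -3*x^3*exp(x) + 36*x^2*exp(2*x) + 9*x^2*exp(x) - 180*x*exp(2*x) + 54*x*exp(x) - 6*x - 108*exp(2*x) - 90*exp(x) + 18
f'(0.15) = -258.97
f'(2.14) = -23396.19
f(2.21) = -12618.64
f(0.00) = -108.00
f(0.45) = -254.47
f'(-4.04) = 43.26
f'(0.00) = -180.00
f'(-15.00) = 108.00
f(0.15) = -140.57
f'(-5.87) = 54.68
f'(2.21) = -27041.77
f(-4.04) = -115.99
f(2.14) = -10856.25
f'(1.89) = -13838.57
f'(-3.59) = 39.50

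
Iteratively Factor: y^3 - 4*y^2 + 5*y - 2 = (y - 2)*(y^2 - 2*y + 1) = (y - 2)*(y - 1)*(y - 1)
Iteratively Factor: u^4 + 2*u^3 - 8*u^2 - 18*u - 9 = (u + 3)*(u^3 - u^2 - 5*u - 3) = (u + 1)*(u + 3)*(u^2 - 2*u - 3) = (u + 1)^2*(u + 3)*(u - 3)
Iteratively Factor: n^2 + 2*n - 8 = (n + 4)*(n - 2)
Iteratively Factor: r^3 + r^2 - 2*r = (r)*(r^2 + r - 2) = r*(r - 1)*(r + 2)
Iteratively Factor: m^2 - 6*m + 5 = (m - 5)*(m - 1)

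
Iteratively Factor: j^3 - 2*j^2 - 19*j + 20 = (j - 5)*(j^2 + 3*j - 4) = (j - 5)*(j + 4)*(j - 1)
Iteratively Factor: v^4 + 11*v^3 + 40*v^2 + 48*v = (v)*(v^3 + 11*v^2 + 40*v + 48) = v*(v + 3)*(v^2 + 8*v + 16) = v*(v + 3)*(v + 4)*(v + 4)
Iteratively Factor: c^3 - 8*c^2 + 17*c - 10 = (c - 1)*(c^2 - 7*c + 10) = (c - 5)*(c - 1)*(c - 2)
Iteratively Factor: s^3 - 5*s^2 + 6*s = (s)*(s^2 - 5*s + 6) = s*(s - 3)*(s - 2)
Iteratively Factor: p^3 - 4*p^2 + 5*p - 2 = (p - 1)*(p^2 - 3*p + 2) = (p - 1)^2*(p - 2)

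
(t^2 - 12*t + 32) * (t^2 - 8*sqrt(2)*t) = t^4 - 12*t^3 - 8*sqrt(2)*t^3 + 32*t^2 + 96*sqrt(2)*t^2 - 256*sqrt(2)*t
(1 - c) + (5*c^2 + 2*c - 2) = 5*c^2 + c - 1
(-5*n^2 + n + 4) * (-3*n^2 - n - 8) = 15*n^4 + 2*n^3 + 27*n^2 - 12*n - 32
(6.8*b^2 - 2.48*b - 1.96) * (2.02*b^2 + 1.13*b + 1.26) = 13.736*b^4 + 2.6744*b^3 + 1.8064*b^2 - 5.3396*b - 2.4696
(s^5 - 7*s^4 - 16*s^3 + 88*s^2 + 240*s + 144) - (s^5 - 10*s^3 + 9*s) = -7*s^4 - 6*s^3 + 88*s^2 + 231*s + 144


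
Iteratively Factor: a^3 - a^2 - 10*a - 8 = (a + 1)*(a^2 - 2*a - 8) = (a - 4)*(a + 1)*(a + 2)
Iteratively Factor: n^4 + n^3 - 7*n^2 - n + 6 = (n - 2)*(n^3 + 3*n^2 - n - 3) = (n - 2)*(n + 1)*(n^2 + 2*n - 3) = (n - 2)*(n + 1)*(n + 3)*(n - 1)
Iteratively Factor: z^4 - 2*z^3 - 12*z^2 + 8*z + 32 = (z - 4)*(z^3 + 2*z^2 - 4*z - 8) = (z - 4)*(z + 2)*(z^2 - 4) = (z - 4)*(z + 2)^2*(z - 2)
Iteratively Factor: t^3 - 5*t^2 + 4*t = (t)*(t^2 - 5*t + 4) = t*(t - 1)*(t - 4)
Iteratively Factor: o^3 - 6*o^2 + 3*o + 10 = (o - 5)*(o^2 - o - 2) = (o - 5)*(o - 2)*(o + 1)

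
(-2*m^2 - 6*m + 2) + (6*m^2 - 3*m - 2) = 4*m^2 - 9*m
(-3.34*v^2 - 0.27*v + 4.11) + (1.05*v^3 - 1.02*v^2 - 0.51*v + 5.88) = 1.05*v^3 - 4.36*v^2 - 0.78*v + 9.99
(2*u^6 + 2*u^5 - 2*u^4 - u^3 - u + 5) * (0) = 0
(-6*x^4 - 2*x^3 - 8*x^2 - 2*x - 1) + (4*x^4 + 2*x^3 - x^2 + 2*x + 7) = -2*x^4 - 9*x^2 + 6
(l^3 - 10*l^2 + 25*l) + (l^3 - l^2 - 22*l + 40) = 2*l^3 - 11*l^2 + 3*l + 40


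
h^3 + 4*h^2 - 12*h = h*(h - 2)*(h + 6)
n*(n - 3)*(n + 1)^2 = n^4 - n^3 - 5*n^2 - 3*n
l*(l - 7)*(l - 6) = l^3 - 13*l^2 + 42*l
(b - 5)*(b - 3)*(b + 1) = b^3 - 7*b^2 + 7*b + 15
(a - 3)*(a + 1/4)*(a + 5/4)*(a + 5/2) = a^4 + a^3 - 127*a^2/16 - 365*a/32 - 75/32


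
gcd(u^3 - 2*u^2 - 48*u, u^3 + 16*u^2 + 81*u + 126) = u + 6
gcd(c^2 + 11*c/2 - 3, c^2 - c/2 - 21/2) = 1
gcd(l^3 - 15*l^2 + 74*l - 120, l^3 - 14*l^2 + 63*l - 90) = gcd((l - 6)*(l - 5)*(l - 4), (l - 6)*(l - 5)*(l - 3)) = l^2 - 11*l + 30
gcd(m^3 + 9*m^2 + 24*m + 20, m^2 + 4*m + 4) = m^2 + 4*m + 4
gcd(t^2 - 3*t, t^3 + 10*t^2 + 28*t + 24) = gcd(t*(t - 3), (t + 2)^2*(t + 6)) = 1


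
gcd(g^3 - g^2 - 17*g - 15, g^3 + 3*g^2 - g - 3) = g^2 + 4*g + 3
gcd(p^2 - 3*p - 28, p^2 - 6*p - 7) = p - 7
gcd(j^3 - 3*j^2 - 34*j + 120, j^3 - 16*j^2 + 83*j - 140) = j^2 - 9*j + 20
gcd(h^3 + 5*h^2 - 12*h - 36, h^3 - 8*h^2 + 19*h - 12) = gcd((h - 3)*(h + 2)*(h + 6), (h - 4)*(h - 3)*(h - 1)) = h - 3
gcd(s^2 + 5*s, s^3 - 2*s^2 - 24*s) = s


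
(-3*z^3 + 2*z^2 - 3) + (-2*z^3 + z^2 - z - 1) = -5*z^3 + 3*z^2 - z - 4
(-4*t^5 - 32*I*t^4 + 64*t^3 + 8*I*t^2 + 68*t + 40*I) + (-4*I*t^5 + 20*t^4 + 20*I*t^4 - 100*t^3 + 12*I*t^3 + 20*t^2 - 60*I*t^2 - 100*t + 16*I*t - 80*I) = -4*t^5 - 4*I*t^5 + 20*t^4 - 12*I*t^4 - 36*t^3 + 12*I*t^3 + 20*t^2 - 52*I*t^2 - 32*t + 16*I*t - 40*I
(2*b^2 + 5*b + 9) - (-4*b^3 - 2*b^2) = 4*b^3 + 4*b^2 + 5*b + 9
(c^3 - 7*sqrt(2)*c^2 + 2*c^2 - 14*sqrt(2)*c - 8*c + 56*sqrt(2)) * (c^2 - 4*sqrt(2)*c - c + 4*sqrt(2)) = c^5 - 11*sqrt(2)*c^4 + c^4 - 11*sqrt(2)*c^3 + 46*c^3 + 64*c^2 + 110*sqrt(2)*c^2 - 560*c - 88*sqrt(2)*c + 448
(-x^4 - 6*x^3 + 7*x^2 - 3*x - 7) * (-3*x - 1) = 3*x^5 + 19*x^4 - 15*x^3 + 2*x^2 + 24*x + 7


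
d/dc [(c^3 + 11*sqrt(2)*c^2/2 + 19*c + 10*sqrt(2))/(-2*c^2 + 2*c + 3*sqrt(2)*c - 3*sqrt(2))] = (-2*c^4 + 4*c^3 + 6*sqrt(2)*c^3 + 2*sqrt(2)*c^2 + 71*c^2 - 66*c + 40*sqrt(2)*c - 77*sqrt(2) - 60)/(2*(2*c^4 - 6*sqrt(2)*c^3 - 4*c^3 + 11*c^2 + 12*sqrt(2)*c^2 - 18*c - 6*sqrt(2)*c + 9))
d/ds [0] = 0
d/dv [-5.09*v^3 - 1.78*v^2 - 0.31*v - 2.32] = -15.27*v^2 - 3.56*v - 0.31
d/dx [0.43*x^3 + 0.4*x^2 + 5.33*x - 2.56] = 1.29*x^2 + 0.8*x + 5.33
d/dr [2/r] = -2/r^2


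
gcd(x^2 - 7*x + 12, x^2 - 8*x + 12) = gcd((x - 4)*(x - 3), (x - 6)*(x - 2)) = 1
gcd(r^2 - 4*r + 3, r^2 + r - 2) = r - 1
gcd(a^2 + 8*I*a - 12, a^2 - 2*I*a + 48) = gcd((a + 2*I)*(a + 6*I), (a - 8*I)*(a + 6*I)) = a + 6*I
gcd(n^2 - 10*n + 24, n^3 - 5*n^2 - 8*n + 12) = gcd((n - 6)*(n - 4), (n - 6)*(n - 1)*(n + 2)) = n - 6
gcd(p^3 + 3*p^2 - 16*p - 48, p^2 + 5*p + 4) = p + 4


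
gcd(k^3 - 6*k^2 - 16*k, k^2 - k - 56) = k - 8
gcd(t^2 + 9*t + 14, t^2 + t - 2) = t + 2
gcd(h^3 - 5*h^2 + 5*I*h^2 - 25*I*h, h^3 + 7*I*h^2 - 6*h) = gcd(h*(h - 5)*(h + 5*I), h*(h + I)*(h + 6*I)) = h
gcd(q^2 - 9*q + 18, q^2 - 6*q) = q - 6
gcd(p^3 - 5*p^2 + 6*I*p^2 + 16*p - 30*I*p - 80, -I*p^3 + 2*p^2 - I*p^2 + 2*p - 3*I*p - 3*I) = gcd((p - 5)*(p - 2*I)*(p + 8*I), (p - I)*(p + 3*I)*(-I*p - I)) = 1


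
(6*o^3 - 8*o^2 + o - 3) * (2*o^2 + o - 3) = 12*o^5 - 10*o^4 - 24*o^3 + 19*o^2 - 6*o + 9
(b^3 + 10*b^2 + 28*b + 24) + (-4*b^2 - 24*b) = b^3 + 6*b^2 + 4*b + 24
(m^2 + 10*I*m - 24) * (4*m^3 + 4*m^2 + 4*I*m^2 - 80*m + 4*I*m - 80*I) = 4*m^5 + 4*m^4 + 44*I*m^4 - 216*m^3 + 44*I*m^3 - 136*m^2 - 976*I*m^2 + 2720*m - 96*I*m + 1920*I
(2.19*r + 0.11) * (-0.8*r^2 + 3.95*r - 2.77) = -1.752*r^3 + 8.5625*r^2 - 5.6318*r - 0.3047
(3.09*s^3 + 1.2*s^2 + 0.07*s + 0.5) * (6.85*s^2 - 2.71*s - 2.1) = 21.1665*s^5 - 0.1539*s^4 - 9.2615*s^3 + 0.7153*s^2 - 1.502*s - 1.05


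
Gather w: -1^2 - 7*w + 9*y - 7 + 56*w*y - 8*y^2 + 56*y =w*(56*y - 7) - 8*y^2 + 65*y - 8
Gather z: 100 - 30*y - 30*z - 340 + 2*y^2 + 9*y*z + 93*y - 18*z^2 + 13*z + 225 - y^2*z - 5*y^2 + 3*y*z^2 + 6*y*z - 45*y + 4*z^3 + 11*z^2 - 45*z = -3*y^2 + 18*y + 4*z^3 + z^2*(3*y - 7) + z*(-y^2 + 15*y - 62) - 15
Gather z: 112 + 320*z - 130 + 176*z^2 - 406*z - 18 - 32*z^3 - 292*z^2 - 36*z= -32*z^3 - 116*z^2 - 122*z - 36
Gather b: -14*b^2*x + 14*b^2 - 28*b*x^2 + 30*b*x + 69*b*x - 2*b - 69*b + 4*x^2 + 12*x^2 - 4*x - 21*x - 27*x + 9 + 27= b^2*(14 - 14*x) + b*(-28*x^2 + 99*x - 71) + 16*x^2 - 52*x + 36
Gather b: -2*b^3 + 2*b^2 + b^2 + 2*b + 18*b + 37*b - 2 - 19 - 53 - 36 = -2*b^3 + 3*b^2 + 57*b - 110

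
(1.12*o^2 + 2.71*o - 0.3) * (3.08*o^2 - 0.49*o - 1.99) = 3.4496*o^4 + 7.798*o^3 - 4.4807*o^2 - 5.2459*o + 0.597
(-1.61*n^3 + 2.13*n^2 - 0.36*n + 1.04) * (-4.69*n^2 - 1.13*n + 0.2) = 7.5509*n^5 - 8.1704*n^4 - 1.0405*n^3 - 4.0448*n^2 - 1.2472*n + 0.208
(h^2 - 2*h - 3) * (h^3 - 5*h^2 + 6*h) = h^5 - 7*h^4 + 13*h^3 + 3*h^2 - 18*h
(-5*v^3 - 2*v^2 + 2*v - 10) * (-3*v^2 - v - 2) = 15*v^5 + 11*v^4 + 6*v^3 + 32*v^2 + 6*v + 20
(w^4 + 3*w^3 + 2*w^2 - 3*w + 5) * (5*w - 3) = 5*w^5 + 12*w^4 + w^3 - 21*w^2 + 34*w - 15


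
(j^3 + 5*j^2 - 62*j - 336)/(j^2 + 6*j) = j - 1 - 56/j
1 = 1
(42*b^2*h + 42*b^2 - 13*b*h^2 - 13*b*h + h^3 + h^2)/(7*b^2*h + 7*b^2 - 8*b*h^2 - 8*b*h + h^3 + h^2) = (6*b - h)/(b - h)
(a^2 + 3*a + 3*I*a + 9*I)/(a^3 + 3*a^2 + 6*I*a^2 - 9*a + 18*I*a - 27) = 1/(a + 3*I)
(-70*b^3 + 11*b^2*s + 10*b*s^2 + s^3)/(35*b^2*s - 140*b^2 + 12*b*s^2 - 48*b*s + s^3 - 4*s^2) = (-2*b + s)/(s - 4)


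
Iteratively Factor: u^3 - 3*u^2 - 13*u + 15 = (u + 3)*(u^2 - 6*u + 5) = (u - 1)*(u + 3)*(u - 5)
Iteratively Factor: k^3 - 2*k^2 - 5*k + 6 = (k + 2)*(k^2 - 4*k + 3) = (k - 1)*(k + 2)*(k - 3)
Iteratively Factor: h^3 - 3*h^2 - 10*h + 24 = (h - 2)*(h^2 - h - 12) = (h - 4)*(h - 2)*(h + 3)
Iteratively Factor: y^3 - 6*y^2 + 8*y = (y - 2)*(y^2 - 4*y) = y*(y - 2)*(y - 4)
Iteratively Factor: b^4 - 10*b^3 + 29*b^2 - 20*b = (b - 4)*(b^3 - 6*b^2 + 5*b) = (b - 4)*(b - 1)*(b^2 - 5*b) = (b - 5)*(b - 4)*(b - 1)*(b)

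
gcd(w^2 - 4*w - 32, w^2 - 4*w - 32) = w^2 - 4*w - 32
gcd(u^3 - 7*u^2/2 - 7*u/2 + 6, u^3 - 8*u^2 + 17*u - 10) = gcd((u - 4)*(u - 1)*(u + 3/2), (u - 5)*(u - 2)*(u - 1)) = u - 1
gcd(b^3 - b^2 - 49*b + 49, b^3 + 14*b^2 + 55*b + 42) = b + 7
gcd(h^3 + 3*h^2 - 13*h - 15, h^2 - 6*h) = 1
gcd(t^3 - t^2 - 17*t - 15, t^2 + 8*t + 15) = t + 3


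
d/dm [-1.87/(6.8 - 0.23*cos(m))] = 0.4301*sin(m)/(0.23*cos(m) - 6.8)^2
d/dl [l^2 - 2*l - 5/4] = 2*l - 2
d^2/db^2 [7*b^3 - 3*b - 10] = 42*b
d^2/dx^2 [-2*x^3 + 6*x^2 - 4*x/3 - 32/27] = 12 - 12*x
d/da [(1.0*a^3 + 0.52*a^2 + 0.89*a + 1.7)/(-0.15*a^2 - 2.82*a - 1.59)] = (-0.15*a^4 - 5.64*a^3 - 6.1029*a^2 - 1.1436*a + 3.3789)/(0.0225*a^4 + 0.846*a^3 + 8.4294*a^2 + 8.9676*a + 2.5281)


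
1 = 1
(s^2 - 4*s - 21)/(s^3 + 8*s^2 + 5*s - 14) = (s^2 - 4*s - 21)/(s^3 + 8*s^2 + 5*s - 14)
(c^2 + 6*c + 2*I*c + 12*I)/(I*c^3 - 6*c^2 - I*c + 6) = (-I*c^2 + c*(2 - 6*I) + 12)/(c^3 + 6*I*c^2 - c - 6*I)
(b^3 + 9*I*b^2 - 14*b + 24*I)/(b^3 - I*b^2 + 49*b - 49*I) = (b^2 + 10*I*b - 24)/(b^2 + 49)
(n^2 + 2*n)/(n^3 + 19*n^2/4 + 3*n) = 4*(n + 2)/(4*n^2 + 19*n + 12)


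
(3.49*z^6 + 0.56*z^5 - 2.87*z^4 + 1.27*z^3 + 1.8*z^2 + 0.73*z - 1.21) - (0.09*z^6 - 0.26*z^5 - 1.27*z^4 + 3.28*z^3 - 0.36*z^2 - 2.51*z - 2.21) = 3.4*z^6 + 0.82*z^5 - 1.6*z^4 - 2.01*z^3 + 2.16*z^2 + 3.24*z + 1.0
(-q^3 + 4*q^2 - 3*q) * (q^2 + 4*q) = -q^5 + 13*q^3 - 12*q^2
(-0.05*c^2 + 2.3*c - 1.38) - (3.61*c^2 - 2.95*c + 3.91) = -3.66*c^2 + 5.25*c - 5.29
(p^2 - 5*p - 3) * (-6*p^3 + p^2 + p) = -6*p^5 + 31*p^4 + 14*p^3 - 8*p^2 - 3*p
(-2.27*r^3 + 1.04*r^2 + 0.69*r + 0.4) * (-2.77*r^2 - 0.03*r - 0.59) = 6.2879*r^5 - 2.8127*r^4 - 0.6032*r^3 - 1.7423*r^2 - 0.4191*r - 0.236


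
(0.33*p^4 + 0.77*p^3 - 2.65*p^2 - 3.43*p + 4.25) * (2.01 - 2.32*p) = -0.7656*p^5 - 1.1231*p^4 + 7.6957*p^3 + 2.6311*p^2 - 16.7543*p + 8.5425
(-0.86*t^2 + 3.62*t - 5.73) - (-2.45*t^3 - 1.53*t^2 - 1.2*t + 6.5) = 2.45*t^3 + 0.67*t^2 + 4.82*t - 12.23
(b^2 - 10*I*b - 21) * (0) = 0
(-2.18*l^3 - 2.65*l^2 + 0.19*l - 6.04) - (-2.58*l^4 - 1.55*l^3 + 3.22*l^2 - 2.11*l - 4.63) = 2.58*l^4 - 0.63*l^3 - 5.87*l^2 + 2.3*l - 1.41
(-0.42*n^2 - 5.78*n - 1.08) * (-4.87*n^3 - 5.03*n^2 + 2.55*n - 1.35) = 2.0454*n^5 + 30.2612*n^4 + 33.262*n^3 - 8.7396*n^2 + 5.049*n + 1.458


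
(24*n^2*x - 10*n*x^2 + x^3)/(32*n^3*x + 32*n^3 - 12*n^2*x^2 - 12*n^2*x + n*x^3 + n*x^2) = x*(-6*n + x)/(n*(-8*n*x - 8*n + x^2 + x))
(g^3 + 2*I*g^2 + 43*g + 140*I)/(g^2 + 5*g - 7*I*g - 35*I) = (g^2 + 9*I*g - 20)/(g + 5)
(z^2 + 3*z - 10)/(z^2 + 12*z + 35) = (z - 2)/(z + 7)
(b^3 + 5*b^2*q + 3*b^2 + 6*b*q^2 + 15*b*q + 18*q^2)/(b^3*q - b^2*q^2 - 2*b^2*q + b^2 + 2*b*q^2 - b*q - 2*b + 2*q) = (b^3 + 5*b^2*q + 3*b^2 + 6*b*q^2 + 15*b*q + 18*q^2)/(b^3*q - b^2*q^2 - 2*b^2*q + b^2 + 2*b*q^2 - b*q - 2*b + 2*q)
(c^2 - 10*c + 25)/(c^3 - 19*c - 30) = (c - 5)/(c^2 + 5*c + 6)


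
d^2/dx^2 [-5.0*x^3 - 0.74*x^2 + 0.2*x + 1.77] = -30.0*x - 1.48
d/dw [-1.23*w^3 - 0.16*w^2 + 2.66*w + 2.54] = -3.69*w^2 - 0.32*w + 2.66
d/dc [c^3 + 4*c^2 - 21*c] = 3*c^2 + 8*c - 21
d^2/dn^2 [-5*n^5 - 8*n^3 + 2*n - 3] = -100*n^3 - 48*n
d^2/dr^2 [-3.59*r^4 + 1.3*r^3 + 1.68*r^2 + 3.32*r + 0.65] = -43.08*r^2 + 7.8*r + 3.36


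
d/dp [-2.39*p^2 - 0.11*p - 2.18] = -4.78*p - 0.11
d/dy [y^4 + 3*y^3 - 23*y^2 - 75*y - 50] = 4*y^3 + 9*y^2 - 46*y - 75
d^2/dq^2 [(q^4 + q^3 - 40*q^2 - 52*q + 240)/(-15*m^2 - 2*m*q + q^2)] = 2*(-4*(m - q)^2*(q^4 + q^3 - 40*q^2 - 52*q + 240) + (15*m^2 + 2*m*q - q^2)^2*(-6*q^2 - 3*q + 40) + (15*m^2 + 2*m*q - q^2)*(-q^4 - q^3 + 40*q^2 + 52*q + 2*(m - q)*(4*q^3 + 3*q^2 - 80*q - 52) - 240))/(15*m^2 + 2*m*q - q^2)^3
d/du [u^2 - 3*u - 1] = 2*u - 3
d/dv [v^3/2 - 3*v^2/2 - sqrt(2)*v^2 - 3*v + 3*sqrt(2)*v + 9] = 3*v^2/2 - 3*v - 2*sqrt(2)*v - 3 + 3*sqrt(2)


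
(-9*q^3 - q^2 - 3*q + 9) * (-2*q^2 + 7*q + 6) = 18*q^5 - 61*q^4 - 55*q^3 - 45*q^2 + 45*q + 54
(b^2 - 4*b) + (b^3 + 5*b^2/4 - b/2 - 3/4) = b^3 + 9*b^2/4 - 9*b/2 - 3/4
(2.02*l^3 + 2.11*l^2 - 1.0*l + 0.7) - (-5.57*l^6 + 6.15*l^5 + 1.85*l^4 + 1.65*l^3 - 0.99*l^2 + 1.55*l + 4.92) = 5.57*l^6 - 6.15*l^5 - 1.85*l^4 + 0.37*l^3 + 3.1*l^2 - 2.55*l - 4.22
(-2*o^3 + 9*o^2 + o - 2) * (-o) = 2*o^4 - 9*o^3 - o^2 + 2*o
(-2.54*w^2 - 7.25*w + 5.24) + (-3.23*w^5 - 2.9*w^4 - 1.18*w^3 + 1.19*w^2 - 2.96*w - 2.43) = -3.23*w^5 - 2.9*w^4 - 1.18*w^3 - 1.35*w^2 - 10.21*w + 2.81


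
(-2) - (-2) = 0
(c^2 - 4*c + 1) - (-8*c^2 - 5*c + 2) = 9*c^2 + c - 1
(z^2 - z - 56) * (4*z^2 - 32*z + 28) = 4*z^4 - 36*z^3 - 164*z^2 + 1764*z - 1568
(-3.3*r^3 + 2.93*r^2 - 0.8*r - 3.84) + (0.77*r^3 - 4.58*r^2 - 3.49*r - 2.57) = -2.53*r^3 - 1.65*r^2 - 4.29*r - 6.41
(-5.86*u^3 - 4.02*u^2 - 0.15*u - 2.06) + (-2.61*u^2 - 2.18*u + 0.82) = -5.86*u^3 - 6.63*u^2 - 2.33*u - 1.24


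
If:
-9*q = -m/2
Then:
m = 18*q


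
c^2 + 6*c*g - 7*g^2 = (c - g)*(c + 7*g)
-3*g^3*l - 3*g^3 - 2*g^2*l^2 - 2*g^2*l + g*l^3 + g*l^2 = (-3*g + l)*(g + l)*(g*l + g)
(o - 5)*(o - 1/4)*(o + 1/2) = o^3 - 19*o^2/4 - 11*o/8 + 5/8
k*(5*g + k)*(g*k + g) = 5*g^2*k^2 + 5*g^2*k + g*k^3 + g*k^2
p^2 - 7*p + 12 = (p - 4)*(p - 3)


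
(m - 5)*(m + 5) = m^2 - 25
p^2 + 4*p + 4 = (p + 2)^2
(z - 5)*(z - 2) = z^2 - 7*z + 10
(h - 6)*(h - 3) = h^2 - 9*h + 18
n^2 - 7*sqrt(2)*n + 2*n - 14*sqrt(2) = (n + 2)*(n - 7*sqrt(2))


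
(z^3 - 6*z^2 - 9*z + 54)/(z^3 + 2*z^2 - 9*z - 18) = (z - 6)/(z + 2)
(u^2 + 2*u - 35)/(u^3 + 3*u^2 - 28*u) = (u - 5)/(u*(u - 4))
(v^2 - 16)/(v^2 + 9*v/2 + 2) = 2*(v - 4)/(2*v + 1)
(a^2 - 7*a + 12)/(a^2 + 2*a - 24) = (a - 3)/(a + 6)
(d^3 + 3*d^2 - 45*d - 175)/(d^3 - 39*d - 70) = (d + 5)/(d + 2)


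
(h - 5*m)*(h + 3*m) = h^2 - 2*h*m - 15*m^2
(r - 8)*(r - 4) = r^2 - 12*r + 32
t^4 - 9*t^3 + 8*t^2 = t^2*(t - 8)*(t - 1)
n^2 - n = n*(n - 1)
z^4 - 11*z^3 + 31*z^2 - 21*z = z*(z - 7)*(z - 3)*(z - 1)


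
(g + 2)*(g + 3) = g^2 + 5*g + 6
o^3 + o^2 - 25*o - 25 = (o - 5)*(o + 1)*(o + 5)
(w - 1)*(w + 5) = w^2 + 4*w - 5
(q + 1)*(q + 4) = q^2 + 5*q + 4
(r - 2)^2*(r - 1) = r^3 - 5*r^2 + 8*r - 4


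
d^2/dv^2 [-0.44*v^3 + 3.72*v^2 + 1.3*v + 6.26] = 7.44 - 2.64*v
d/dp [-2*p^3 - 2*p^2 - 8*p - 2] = -6*p^2 - 4*p - 8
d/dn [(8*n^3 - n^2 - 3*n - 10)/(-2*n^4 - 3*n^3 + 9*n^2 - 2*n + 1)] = (16*n^6 - 4*n^5 + 51*n^4 - 130*n^3 - 37*n^2 + 178*n - 23)/(4*n^8 + 12*n^7 - 27*n^6 - 46*n^5 + 89*n^4 - 42*n^3 + 22*n^2 - 4*n + 1)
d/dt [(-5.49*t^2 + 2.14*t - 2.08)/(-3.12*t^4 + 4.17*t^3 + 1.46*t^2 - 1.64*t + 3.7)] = (-34.2576*t^5 + 42.9237*t^4 - 43.806*t^3 + 31.9*t^2 - 34.5524*t + 4.5068)/(9.7344*t^8 - 26.0208*t^7 + 8.2785*t^6 + 22.41*t^5 - 34.634*t^4 + 26.0692*t^3 + 13.4936*t^2 - 12.136*t + 13.69)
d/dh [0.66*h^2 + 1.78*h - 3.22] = 1.32*h + 1.78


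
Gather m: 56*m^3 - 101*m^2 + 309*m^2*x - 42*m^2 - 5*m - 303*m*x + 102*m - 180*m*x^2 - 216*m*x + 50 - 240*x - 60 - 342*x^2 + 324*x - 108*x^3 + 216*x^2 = 56*m^3 + m^2*(309*x - 143) + m*(-180*x^2 - 519*x + 97) - 108*x^3 - 126*x^2 + 84*x - 10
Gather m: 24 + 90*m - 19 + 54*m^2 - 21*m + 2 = 54*m^2 + 69*m + 7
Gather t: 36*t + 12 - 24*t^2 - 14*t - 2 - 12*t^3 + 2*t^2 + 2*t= -12*t^3 - 22*t^2 + 24*t + 10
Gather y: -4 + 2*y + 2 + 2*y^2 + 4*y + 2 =2*y^2 + 6*y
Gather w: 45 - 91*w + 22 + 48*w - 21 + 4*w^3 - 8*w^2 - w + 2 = 4*w^3 - 8*w^2 - 44*w + 48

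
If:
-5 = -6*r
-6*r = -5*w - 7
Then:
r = 5/6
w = -2/5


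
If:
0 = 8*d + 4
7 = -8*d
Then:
No Solution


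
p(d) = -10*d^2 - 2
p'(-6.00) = 120.00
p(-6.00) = -362.00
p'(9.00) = -180.00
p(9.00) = -812.00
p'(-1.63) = 32.60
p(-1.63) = -28.57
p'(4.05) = -81.00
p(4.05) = -166.02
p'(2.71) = -54.20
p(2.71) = -75.44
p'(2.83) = -56.60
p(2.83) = -82.09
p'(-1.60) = 32.00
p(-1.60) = -27.60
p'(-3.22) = 64.40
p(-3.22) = -105.68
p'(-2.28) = 45.60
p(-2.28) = -53.98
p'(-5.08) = 101.60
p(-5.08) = -260.06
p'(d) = -20*d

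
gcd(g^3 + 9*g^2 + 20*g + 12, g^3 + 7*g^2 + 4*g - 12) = g^2 + 8*g + 12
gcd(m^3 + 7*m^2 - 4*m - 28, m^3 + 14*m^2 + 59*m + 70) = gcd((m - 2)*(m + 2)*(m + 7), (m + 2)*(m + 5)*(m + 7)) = m^2 + 9*m + 14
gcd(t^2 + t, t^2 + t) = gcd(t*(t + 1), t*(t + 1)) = t^2 + t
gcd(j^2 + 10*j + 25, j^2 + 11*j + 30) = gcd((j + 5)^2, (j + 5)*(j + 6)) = j + 5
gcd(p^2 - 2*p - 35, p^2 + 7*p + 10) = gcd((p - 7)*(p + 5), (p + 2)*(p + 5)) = p + 5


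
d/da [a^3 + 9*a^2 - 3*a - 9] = 3*a^2 + 18*a - 3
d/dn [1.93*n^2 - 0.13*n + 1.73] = 3.86*n - 0.13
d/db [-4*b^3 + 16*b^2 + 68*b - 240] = -12*b^2 + 32*b + 68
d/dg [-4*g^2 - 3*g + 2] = -8*g - 3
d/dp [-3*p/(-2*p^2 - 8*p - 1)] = 3*(1 - 2*p^2)/(4*p^4 + 32*p^3 + 68*p^2 + 16*p + 1)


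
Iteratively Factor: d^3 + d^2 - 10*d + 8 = (d - 1)*(d^2 + 2*d - 8) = (d - 1)*(d + 4)*(d - 2)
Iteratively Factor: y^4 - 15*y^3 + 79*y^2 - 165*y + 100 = (y - 5)*(y^3 - 10*y^2 + 29*y - 20) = (y - 5)*(y - 1)*(y^2 - 9*y + 20) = (y - 5)*(y - 4)*(y - 1)*(y - 5)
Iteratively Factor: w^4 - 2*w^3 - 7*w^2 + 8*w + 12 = (w + 1)*(w^3 - 3*w^2 - 4*w + 12) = (w - 3)*(w + 1)*(w^2 - 4) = (w - 3)*(w - 2)*(w + 1)*(w + 2)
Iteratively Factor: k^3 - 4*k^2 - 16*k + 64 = (k - 4)*(k^2 - 16) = (k - 4)*(k + 4)*(k - 4)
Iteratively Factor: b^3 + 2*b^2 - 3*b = (b)*(b^2 + 2*b - 3) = b*(b - 1)*(b + 3)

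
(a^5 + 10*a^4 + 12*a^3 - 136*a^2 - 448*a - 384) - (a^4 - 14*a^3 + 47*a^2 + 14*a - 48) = a^5 + 9*a^4 + 26*a^3 - 183*a^2 - 462*a - 336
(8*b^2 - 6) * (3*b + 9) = 24*b^3 + 72*b^2 - 18*b - 54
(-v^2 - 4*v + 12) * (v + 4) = -v^3 - 8*v^2 - 4*v + 48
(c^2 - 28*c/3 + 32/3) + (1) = c^2 - 28*c/3 + 35/3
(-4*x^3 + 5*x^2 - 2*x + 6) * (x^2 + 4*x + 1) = -4*x^5 - 11*x^4 + 14*x^3 + 3*x^2 + 22*x + 6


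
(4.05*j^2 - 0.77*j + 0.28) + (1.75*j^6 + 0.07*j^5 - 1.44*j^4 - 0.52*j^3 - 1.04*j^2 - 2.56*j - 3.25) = 1.75*j^6 + 0.07*j^5 - 1.44*j^4 - 0.52*j^3 + 3.01*j^2 - 3.33*j - 2.97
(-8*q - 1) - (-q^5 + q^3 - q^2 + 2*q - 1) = q^5 - q^3 + q^2 - 10*q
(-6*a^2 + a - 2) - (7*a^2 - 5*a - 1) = -13*a^2 + 6*a - 1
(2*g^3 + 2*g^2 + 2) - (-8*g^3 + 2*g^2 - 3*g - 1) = 10*g^3 + 3*g + 3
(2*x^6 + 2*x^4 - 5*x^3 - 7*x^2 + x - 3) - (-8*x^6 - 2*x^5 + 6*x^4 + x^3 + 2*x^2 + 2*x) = 10*x^6 + 2*x^5 - 4*x^4 - 6*x^3 - 9*x^2 - x - 3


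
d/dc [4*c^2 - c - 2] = 8*c - 1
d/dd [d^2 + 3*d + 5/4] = 2*d + 3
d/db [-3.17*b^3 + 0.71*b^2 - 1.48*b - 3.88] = -9.51*b^2 + 1.42*b - 1.48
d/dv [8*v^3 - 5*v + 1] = 24*v^2 - 5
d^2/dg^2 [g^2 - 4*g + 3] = 2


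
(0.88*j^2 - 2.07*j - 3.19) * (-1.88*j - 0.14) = -1.6544*j^3 + 3.7684*j^2 + 6.287*j + 0.4466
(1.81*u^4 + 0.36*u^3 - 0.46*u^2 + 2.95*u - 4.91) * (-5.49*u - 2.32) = -9.9369*u^5 - 6.1756*u^4 + 1.6902*u^3 - 15.1283*u^2 + 20.1119*u + 11.3912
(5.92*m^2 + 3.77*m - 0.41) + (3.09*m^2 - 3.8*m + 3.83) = 9.01*m^2 - 0.0299999999999998*m + 3.42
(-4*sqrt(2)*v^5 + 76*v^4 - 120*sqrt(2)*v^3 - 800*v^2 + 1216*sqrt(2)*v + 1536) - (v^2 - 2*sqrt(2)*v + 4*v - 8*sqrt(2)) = -4*sqrt(2)*v^5 + 76*v^4 - 120*sqrt(2)*v^3 - 801*v^2 - 4*v + 1218*sqrt(2)*v + 8*sqrt(2) + 1536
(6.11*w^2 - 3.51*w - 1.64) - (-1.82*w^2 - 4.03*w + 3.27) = 7.93*w^2 + 0.52*w - 4.91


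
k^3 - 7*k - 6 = (k - 3)*(k + 1)*(k + 2)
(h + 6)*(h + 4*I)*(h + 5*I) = h^3 + 6*h^2 + 9*I*h^2 - 20*h + 54*I*h - 120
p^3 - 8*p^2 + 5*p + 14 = (p - 7)*(p - 2)*(p + 1)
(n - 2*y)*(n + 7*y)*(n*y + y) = n^3*y + 5*n^2*y^2 + n^2*y - 14*n*y^3 + 5*n*y^2 - 14*y^3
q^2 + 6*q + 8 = (q + 2)*(q + 4)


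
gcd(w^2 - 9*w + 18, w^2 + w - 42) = w - 6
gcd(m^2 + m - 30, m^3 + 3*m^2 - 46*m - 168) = m + 6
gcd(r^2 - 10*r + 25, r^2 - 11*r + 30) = r - 5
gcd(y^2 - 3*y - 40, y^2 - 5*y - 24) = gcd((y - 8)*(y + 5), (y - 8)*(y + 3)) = y - 8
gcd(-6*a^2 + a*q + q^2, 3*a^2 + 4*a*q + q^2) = 3*a + q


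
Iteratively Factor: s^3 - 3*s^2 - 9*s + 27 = (s - 3)*(s^2 - 9) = (s - 3)^2*(s + 3)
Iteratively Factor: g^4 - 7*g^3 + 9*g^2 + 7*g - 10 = (g - 1)*(g^3 - 6*g^2 + 3*g + 10) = (g - 5)*(g - 1)*(g^2 - g - 2) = (g - 5)*(g - 1)*(g + 1)*(g - 2)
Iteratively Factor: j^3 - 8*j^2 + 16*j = (j - 4)*(j^2 - 4*j) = j*(j - 4)*(j - 4)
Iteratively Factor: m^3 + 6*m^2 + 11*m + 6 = (m + 2)*(m^2 + 4*m + 3) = (m + 2)*(m + 3)*(m + 1)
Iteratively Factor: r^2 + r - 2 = (r + 2)*(r - 1)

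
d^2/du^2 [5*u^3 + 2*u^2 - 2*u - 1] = 30*u + 4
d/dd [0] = 0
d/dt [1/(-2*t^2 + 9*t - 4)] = (4*t - 9)/(2*t^2 - 9*t + 4)^2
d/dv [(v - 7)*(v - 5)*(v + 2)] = 3*v^2 - 20*v + 11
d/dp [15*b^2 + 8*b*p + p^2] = 8*b + 2*p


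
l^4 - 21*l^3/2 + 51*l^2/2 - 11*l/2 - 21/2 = (l - 7)*(l - 3)*(l - 1)*(l + 1/2)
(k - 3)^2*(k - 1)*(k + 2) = k^4 - 5*k^3 + k^2 + 21*k - 18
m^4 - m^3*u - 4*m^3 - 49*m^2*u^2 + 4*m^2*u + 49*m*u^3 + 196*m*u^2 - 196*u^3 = (m - 4)*(m - 7*u)*(m - u)*(m + 7*u)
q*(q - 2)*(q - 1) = q^3 - 3*q^2 + 2*q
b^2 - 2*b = b*(b - 2)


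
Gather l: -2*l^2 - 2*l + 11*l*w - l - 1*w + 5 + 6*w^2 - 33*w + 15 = -2*l^2 + l*(11*w - 3) + 6*w^2 - 34*w + 20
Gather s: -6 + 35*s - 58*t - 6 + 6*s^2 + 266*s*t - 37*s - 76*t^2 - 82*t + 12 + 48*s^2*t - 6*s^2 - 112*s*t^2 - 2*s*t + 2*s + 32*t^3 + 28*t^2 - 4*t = 48*s^2*t + s*(-112*t^2 + 264*t) + 32*t^3 - 48*t^2 - 144*t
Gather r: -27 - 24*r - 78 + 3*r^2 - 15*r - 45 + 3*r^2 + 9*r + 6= 6*r^2 - 30*r - 144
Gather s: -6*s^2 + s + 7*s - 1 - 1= -6*s^2 + 8*s - 2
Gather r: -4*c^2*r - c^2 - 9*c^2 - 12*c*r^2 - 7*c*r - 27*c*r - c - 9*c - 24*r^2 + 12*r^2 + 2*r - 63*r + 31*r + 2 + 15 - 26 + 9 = -10*c^2 - 10*c + r^2*(-12*c - 12) + r*(-4*c^2 - 34*c - 30)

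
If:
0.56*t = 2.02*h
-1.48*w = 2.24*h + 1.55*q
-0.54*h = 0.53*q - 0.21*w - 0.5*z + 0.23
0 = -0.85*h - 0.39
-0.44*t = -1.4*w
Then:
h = -0.46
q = 1.16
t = -1.66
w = -0.52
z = 1.41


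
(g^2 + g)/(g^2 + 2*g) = (g + 1)/(g + 2)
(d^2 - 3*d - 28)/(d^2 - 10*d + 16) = (d^2 - 3*d - 28)/(d^2 - 10*d + 16)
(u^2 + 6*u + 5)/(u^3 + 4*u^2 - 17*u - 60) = (u + 1)/(u^2 - u - 12)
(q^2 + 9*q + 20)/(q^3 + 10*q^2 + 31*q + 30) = (q + 4)/(q^2 + 5*q + 6)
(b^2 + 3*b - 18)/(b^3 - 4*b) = (b^2 + 3*b - 18)/(b*(b^2 - 4))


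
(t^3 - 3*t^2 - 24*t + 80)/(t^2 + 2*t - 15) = (t^2 - 8*t + 16)/(t - 3)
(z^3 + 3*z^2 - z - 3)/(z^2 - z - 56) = (-z^3 - 3*z^2 + z + 3)/(-z^2 + z + 56)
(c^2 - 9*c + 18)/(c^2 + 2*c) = (c^2 - 9*c + 18)/(c*(c + 2))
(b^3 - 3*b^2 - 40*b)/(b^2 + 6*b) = (b^2 - 3*b - 40)/(b + 6)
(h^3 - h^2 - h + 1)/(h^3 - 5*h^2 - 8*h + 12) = (h^2 - 1)/(h^2 - 4*h - 12)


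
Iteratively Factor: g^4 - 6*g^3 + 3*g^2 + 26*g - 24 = (g - 1)*(g^3 - 5*g^2 - 2*g + 24) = (g - 3)*(g - 1)*(g^2 - 2*g - 8) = (g - 4)*(g - 3)*(g - 1)*(g + 2)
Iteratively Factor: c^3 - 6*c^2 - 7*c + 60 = (c - 5)*(c^2 - c - 12) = (c - 5)*(c + 3)*(c - 4)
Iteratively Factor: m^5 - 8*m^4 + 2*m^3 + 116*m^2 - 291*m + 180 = (m - 3)*(m^4 - 5*m^3 - 13*m^2 + 77*m - 60) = (m - 5)*(m - 3)*(m^3 - 13*m + 12) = (m - 5)*(m - 3)^2*(m^2 + 3*m - 4) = (m - 5)*(m - 3)^2*(m - 1)*(m + 4)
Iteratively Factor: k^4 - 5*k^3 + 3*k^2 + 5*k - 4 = (k + 1)*(k^3 - 6*k^2 + 9*k - 4) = (k - 1)*(k + 1)*(k^2 - 5*k + 4) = (k - 4)*(k - 1)*(k + 1)*(k - 1)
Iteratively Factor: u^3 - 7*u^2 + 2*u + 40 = (u - 5)*(u^2 - 2*u - 8) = (u - 5)*(u + 2)*(u - 4)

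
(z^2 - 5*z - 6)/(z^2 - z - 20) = (-z^2 + 5*z + 6)/(-z^2 + z + 20)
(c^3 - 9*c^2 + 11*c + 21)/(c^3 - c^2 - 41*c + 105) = (c^2 - 6*c - 7)/(c^2 + 2*c - 35)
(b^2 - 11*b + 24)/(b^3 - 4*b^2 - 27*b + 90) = (b - 8)/(b^2 - b - 30)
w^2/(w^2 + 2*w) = w/(w + 2)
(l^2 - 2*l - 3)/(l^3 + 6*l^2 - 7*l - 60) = (l + 1)/(l^2 + 9*l + 20)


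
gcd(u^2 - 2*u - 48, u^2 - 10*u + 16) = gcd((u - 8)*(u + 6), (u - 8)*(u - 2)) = u - 8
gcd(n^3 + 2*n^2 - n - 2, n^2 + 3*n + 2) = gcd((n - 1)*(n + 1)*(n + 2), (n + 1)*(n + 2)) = n^2 + 3*n + 2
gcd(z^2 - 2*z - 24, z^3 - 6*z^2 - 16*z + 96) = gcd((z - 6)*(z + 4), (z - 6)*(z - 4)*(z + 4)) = z^2 - 2*z - 24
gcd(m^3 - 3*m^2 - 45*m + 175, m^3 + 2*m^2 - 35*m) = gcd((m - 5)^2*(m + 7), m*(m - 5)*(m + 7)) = m^2 + 2*m - 35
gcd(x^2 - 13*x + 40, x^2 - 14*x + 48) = x - 8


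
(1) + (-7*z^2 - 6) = -7*z^2 - 5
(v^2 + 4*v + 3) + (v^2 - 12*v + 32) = 2*v^2 - 8*v + 35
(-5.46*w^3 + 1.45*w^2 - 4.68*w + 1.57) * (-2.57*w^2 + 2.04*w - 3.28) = 14.0322*w^5 - 14.8649*w^4 + 32.8944*w^3 - 18.3381*w^2 + 18.5532*w - 5.1496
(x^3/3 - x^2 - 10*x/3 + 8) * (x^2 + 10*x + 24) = x^5/3 + 7*x^4/3 - 16*x^3/3 - 148*x^2/3 + 192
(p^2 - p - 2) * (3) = 3*p^2 - 3*p - 6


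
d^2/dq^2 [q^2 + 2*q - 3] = 2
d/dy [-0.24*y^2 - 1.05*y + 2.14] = -0.48*y - 1.05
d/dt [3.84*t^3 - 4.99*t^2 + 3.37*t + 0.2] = 11.52*t^2 - 9.98*t + 3.37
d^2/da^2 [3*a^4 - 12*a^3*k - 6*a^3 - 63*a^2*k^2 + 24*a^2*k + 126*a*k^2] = 36*a^2 - 72*a*k - 36*a - 126*k^2 + 48*k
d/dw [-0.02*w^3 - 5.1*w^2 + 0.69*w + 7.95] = -0.06*w^2 - 10.2*w + 0.69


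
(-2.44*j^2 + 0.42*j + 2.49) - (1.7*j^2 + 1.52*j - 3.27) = -4.14*j^2 - 1.1*j + 5.76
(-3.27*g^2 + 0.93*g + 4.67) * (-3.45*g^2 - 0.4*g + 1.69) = 11.2815*g^4 - 1.9005*g^3 - 22.0098*g^2 - 0.2963*g + 7.8923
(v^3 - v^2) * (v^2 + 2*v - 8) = v^5 + v^4 - 10*v^3 + 8*v^2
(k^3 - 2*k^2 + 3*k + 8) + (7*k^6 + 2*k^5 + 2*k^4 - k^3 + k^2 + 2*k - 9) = 7*k^6 + 2*k^5 + 2*k^4 - k^2 + 5*k - 1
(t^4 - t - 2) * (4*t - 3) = 4*t^5 - 3*t^4 - 4*t^2 - 5*t + 6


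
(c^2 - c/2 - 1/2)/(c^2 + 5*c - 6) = (c + 1/2)/(c + 6)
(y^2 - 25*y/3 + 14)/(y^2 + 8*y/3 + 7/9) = 3*(3*y^2 - 25*y + 42)/(9*y^2 + 24*y + 7)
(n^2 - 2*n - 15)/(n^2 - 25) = (n + 3)/(n + 5)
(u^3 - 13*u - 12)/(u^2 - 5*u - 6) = (u^2 - u - 12)/(u - 6)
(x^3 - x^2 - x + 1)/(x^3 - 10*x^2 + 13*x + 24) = (x^2 - 2*x + 1)/(x^2 - 11*x + 24)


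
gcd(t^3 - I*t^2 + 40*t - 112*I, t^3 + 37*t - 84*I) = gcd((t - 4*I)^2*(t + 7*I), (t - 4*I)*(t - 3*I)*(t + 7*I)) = t^2 + 3*I*t + 28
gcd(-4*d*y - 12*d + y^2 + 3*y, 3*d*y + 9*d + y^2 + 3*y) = y + 3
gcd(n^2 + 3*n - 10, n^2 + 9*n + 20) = n + 5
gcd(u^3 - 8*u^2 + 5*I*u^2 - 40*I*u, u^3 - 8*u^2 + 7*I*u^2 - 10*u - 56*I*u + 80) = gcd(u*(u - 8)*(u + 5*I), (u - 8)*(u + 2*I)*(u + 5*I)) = u^2 + u*(-8 + 5*I) - 40*I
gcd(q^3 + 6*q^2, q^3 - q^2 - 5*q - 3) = 1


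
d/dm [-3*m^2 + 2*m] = 2 - 6*m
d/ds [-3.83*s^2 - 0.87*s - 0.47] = -7.66*s - 0.87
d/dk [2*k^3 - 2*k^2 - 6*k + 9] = 6*k^2 - 4*k - 6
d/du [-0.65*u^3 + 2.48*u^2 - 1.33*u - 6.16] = -1.95*u^2 + 4.96*u - 1.33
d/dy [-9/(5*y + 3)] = 45/(5*y + 3)^2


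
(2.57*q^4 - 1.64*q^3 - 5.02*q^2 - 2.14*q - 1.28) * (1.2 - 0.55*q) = -1.4135*q^5 + 3.986*q^4 + 0.793*q^3 - 4.847*q^2 - 1.864*q - 1.536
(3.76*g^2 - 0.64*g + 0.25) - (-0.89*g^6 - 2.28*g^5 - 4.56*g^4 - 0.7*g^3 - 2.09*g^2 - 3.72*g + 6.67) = 0.89*g^6 + 2.28*g^5 + 4.56*g^4 + 0.7*g^3 + 5.85*g^2 + 3.08*g - 6.42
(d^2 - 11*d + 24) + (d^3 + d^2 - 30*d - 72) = d^3 + 2*d^2 - 41*d - 48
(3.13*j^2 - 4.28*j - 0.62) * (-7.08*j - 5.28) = -22.1604*j^3 + 13.776*j^2 + 26.988*j + 3.2736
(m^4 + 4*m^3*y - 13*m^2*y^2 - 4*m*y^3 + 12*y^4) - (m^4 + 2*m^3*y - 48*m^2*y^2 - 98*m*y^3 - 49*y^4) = 2*m^3*y + 35*m^2*y^2 + 94*m*y^3 + 61*y^4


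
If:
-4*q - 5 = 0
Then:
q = -5/4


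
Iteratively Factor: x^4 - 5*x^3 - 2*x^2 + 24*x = (x + 2)*(x^3 - 7*x^2 + 12*x) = x*(x + 2)*(x^2 - 7*x + 12) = x*(x - 3)*(x + 2)*(x - 4)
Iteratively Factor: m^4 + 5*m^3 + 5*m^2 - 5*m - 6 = (m - 1)*(m^3 + 6*m^2 + 11*m + 6) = (m - 1)*(m + 1)*(m^2 + 5*m + 6) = (m - 1)*(m + 1)*(m + 2)*(m + 3)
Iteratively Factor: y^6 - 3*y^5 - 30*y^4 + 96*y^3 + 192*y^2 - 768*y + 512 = (y - 4)*(y^5 + y^4 - 26*y^3 - 8*y^2 + 160*y - 128) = (y - 4)^2*(y^4 + 5*y^3 - 6*y^2 - 32*y + 32) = (y - 4)^2*(y + 4)*(y^3 + y^2 - 10*y + 8) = (y - 4)^2*(y + 4)^2*(y^2 - 3*y + 2) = (y - 4)^2*(y - 2)*(y + 4)^2*(y - 1)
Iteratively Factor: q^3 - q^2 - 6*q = (q + 2)*(q^2 - 3*q) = (q - 3)*(q + 2)*(q)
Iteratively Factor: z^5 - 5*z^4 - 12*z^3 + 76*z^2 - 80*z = (z - 5)*(z^4 - 12*z^2 + 16*z) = (z - 5)*(z - 2)*(z^3 + 2*z^2 - 8*z) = z*(z - 5)*(z - 2)*(z^2 + 2*z - 8) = z*(z - 5)*(z - 2)^2*(z + 4)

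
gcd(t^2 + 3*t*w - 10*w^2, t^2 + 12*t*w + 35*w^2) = t + 5*w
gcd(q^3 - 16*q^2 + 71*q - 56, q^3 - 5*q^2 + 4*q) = q - 1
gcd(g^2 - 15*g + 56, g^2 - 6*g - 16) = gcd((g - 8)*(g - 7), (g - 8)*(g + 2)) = g - 8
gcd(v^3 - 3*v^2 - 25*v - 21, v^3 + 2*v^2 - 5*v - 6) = v^2 + 4*v + 3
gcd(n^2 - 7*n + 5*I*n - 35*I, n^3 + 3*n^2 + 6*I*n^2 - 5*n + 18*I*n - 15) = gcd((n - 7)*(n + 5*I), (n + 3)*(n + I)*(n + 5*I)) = n + 5*I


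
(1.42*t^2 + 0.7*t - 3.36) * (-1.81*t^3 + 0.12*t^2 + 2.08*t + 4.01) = -2.5702*t^5 - 1.0966*t^4 + 9.1192*t^3 + 6.747*t^2 - 4.1818*t - 13.4736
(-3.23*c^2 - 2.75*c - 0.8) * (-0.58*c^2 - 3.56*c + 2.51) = 1.8734*c^4 + 13.0938*c^3 + 2.1467*c^2 - 4.0545*c - 2.008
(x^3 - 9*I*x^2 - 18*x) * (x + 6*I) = x^4 - 3*I*x^3 + 36*x^2 - 108*I*x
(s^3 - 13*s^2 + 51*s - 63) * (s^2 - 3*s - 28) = s^5 - 16*s^4 + 62*s^3 + 148*s^2 - 1239*s + 1764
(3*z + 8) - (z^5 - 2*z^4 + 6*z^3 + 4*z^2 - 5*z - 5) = -z^5 + 2*z^4 - 6*z^3 - 4*z^2 + 8*z + 13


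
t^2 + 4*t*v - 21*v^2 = (t - 3*v)*(t + 7*v)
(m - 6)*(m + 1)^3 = m^4 - 3*m^3 - 15*m^2 - 17*m - 6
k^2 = k^2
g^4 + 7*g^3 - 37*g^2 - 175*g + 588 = (g - 4)*(g - 3)*(g + 7)^2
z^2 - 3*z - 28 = (z - 7)*(z + 4)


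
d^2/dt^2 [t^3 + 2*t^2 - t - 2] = 6*t + 4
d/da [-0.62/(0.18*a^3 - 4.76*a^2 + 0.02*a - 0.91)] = (0.3348*a^2 - 5.9024*a + 0.0124)/(0.18*a^3 - 4.76*a^2 + 0.02*a - 0.91)^2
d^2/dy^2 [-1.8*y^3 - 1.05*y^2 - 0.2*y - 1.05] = -10.8*y - 2.1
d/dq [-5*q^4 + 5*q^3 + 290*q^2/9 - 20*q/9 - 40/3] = -20*q^3 + 15*q^2 + 580*q/9 - 20/9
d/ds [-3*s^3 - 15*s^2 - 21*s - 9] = -9*s^2 - 30*s - 21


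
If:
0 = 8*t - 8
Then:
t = 1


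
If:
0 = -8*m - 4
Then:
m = -1/2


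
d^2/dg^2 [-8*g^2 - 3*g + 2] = -16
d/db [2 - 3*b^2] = -6*b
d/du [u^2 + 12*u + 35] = 2*u + 12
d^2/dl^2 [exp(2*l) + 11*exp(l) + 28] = (4*exp(l) + 11)*exp(l)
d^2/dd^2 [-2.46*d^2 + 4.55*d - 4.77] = -4.92000000000000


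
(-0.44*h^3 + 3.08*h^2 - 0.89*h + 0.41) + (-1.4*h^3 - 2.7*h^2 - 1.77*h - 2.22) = -1.84*h^3 + 0.38*h^2 - 2.66*h - 1.81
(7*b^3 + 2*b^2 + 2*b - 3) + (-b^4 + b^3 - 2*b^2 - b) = -b^4 + 8*b^3 + b - 3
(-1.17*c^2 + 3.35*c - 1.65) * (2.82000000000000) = -3.2994*c^2 + 9.447*c - 4.653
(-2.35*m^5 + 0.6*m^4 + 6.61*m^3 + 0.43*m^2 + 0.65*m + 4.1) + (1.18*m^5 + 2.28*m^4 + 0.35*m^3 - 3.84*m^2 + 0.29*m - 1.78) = -1.17*m^5 + 2.88*m^4 + 6.96*m^3 - 3.41*m^2 + 0.94*m + 2.32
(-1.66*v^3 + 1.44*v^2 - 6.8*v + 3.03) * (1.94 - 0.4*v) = 0.664*v^4 - 3.7964*v^3 + 5.5136*v^2 - 14.404*v + 5.8782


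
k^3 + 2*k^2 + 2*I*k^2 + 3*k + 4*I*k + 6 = (k + 2)*(k - I)*(k + 3*I)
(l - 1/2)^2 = l^2 - l + 1/4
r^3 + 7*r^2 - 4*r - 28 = (r - 2)*(r + 2)*(r + 7)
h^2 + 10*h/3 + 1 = (h + 1/3)*(h + 3)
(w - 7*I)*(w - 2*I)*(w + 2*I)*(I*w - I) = I*w^4 + 7*w^3 - I*w^3 - 7*w^2 + 4*I*w^2 + 28*w - 4*I*w - 28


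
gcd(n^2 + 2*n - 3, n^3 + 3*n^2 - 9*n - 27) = n + 3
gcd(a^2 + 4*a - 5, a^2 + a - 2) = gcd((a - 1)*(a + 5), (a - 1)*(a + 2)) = a - 1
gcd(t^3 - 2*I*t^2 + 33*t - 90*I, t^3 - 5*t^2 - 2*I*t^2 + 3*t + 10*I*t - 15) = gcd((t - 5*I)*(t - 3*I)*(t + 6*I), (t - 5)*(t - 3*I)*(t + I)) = t - 3*I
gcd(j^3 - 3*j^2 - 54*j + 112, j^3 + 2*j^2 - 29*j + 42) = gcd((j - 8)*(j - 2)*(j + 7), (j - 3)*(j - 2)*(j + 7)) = j^2 + 5*j - 14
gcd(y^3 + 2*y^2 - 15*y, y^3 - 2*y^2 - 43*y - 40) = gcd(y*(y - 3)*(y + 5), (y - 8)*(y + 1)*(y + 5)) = y + 5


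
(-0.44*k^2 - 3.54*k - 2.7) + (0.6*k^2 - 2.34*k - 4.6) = 0.16*k^2 - 5.88*k - 7.3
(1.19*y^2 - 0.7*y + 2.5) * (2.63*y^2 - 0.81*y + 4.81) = 3.1297*y^4 - 2.8049*y^3 + 12.8659*y^2 - 5.392*y + 12.025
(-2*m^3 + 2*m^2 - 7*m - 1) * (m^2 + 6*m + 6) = -2*m^5 - 10*m^4 - 7*m^3 - 31*m^2 - 48*m - 6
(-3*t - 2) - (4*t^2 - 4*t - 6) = -4*t^2 + t + 4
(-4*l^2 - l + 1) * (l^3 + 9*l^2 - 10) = -4*l^5 - 37*l^4 - 8*l^3 + 49*l^2 + 10*l - 10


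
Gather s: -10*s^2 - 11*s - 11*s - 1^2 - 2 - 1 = -10*s^2 - 22*s - 4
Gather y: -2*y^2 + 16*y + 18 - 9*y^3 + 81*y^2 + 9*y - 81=-9*y^3 + 79*y^2 + 25*y - 63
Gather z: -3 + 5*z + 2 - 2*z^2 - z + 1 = -2*z^2 + 4*z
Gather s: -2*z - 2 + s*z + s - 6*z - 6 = s*(z + 1) - 8*z - 8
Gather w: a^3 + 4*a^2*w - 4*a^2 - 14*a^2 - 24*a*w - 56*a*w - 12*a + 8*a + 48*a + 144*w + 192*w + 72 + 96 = a^3 - 18*a^2 + 44*a + w*(4*a^2 - 80*a + 336) + 168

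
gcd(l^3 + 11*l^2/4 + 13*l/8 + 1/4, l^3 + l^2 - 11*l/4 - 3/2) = l^2 + 5*l/2 + 1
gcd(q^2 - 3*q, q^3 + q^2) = q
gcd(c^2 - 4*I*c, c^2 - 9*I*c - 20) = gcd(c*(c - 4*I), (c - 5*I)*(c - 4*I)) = c - 4*I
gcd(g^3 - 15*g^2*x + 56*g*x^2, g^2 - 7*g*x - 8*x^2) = -g + 8*x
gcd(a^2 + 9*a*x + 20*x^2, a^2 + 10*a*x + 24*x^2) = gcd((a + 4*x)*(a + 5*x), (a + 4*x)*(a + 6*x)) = a + 4*x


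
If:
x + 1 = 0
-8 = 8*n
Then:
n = -1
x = -1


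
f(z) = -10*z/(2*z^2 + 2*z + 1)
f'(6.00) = 0.10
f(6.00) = -0.71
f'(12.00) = 0.03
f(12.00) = -0.38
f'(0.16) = -5.05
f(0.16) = -1.17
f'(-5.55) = 0.23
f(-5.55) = 1.08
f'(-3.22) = 0.84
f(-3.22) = 2.11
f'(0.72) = 0.03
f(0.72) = -2.07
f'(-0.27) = -23.28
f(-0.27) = 4.46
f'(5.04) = 0.13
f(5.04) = -0.81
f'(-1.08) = 9.69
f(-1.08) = 9.21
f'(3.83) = 0.20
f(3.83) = -1.01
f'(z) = -10*z*(-4*z - 2)/(2*z^2 + 2*z + 1)^2 - 10/(2*z^2 + 2*z + 1)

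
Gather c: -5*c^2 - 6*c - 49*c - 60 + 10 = -5*c^2 - 55*c - 50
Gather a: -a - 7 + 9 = 2 - a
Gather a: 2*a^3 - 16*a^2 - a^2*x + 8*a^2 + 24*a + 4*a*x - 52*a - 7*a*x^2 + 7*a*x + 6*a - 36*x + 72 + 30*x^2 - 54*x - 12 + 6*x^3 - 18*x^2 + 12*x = 2*a^3 + a^2*(-x - 8) + a*(-7*x^2 + 11*x - 22) + 6*x^3 + 12*x^2 - 78*x + 60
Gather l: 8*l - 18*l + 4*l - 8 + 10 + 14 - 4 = 12 - 6*l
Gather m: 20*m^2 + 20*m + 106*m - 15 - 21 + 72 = 20*m^2 + 126*m + 36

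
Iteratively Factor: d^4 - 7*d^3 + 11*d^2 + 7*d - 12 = (d - 4)*(d^3 - 3*d^2 - d + 3) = (d - 4)*(d - 1)*(d^2 - 2*d - 3) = (d - 4)*(d - 3)*(d - 1)*(d + 1)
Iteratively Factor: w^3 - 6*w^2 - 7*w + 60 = (w + 3)*(w^2 - 9*w + 20) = (w - 4)*(w + 3)*(w - 5)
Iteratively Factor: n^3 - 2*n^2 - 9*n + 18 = (n - 3)*(n^2 + n - 6) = (n - 3)*(n - 2)*(n + 3)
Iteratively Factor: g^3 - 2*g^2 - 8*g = (g - 4)*(g^2 + 2*g) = g*(g - 4)*(g + 2)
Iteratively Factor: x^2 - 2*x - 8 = (x - 4)*(x + 2)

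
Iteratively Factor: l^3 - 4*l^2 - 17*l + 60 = (l - 5)*(l^2 + l - 12) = (l - 5)*(l - 3)*(l + 4)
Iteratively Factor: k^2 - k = (k)*(k - 1)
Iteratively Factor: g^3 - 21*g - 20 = (g + 1)*(g^2 - g - 20) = (g - 5)*(g + 1)*(g + 4)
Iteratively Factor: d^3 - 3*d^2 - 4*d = (d + 1)*(d^2 - 4*d) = d*(d + 1)*(d - 4)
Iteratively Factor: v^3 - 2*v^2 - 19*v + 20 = (v + 4)*(v^2 - 6*v + 5) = (v - 1)*(v + 4)*(v - 5)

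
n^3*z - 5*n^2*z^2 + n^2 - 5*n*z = n*(n - 5*z)*(n*z + 1)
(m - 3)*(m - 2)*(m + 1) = m^3 - 4*m^2 + m + 6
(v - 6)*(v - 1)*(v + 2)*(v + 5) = v^4 - 33*v^2 - 28*v + 60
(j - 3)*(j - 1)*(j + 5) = j^3 + j^2 - 17*j + 15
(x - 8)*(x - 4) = x^2 - 12*x + 32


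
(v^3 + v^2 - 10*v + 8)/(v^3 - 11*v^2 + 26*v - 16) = (v + 4)/(v - 8)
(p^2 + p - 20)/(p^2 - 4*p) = (p + 5)/p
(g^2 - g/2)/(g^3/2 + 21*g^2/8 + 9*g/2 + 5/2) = 4*g*(2*g - 1)/(4*g^3 + 21*g^2 + 36*g + 20)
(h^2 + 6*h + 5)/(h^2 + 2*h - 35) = (h^2 + 6*h + 5)/(h^2 + 2*h - 35)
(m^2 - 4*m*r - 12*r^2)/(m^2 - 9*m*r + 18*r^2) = (-m - 2*r)/(-m + 3*r)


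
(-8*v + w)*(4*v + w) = -32*v^2 - 4*v*w + w^2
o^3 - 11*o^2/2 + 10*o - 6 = (o - 2)^2*(o - 3/2)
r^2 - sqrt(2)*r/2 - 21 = (r - 7*sqrt(2)/2)*(r + 3*sqrt(2))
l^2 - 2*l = l*(l - 2)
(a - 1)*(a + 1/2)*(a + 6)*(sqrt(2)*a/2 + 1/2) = sqrt(2)*a^4/2 + a^3/2 + 11*sqrt(2)*a^3/4 - 7*sqrt(2)*a^2/4 + 11*a^2/4 - 3*sqrt(2)*a/2 - 7*a/4 - 3/2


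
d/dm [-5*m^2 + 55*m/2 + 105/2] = 55/2 - 10*m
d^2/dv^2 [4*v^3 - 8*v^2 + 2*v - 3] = 24*v - 16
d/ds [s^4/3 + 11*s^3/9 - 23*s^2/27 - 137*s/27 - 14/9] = 4*s^3/3 + 11*s^2/3 - 46*s/27 - 137/27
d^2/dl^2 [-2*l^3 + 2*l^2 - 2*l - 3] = 4 - 12*l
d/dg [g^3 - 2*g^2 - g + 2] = 3*g^2 - 4*g - 1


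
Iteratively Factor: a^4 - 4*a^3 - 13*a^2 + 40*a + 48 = (a - 4)*(a^3 - 13*a - 12) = (a - 4)*(a + 3)*(a^2 - 3*a - 4) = (a - 4)*(a + 1)*(a + 3)*(a - 4)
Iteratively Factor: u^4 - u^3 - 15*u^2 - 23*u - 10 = (u - 5)*(u^3 + 4*u^2 + 5*u + 2) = (u - 5)*(u + 2)*(u^2 + 2*u + 1) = (u - 5)*(u + 1)*(u + 2)*(u + 1)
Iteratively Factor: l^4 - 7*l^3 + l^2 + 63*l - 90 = (l - 2)*(l^3 - 5*l^2 - 9*l + 45) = (l - 3)*(l - 2)*(l^2 - 2*l - 15) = (l - 5)*(l - 3)*(l - 2)*(l + 3)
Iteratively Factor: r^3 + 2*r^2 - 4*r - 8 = (r + 2)*(r^2 - 4) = (r + 2)^2*(r - 2)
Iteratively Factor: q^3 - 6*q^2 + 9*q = (q)*(q^2 - 6*q + 9) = q*(q - 3)*(q - 3)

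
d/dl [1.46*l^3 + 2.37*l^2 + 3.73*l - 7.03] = 4.38*l^2 + 4.74*l + 3.73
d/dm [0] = 0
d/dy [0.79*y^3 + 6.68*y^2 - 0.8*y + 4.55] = 2.37*y^2 + 13.36*y - 0.8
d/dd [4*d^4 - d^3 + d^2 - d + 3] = 16*d^3 - 3*d^2 + 2*d - 1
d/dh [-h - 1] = -1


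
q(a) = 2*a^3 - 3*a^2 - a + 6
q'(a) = 6*a^2 - 6*a - 1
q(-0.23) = 6.05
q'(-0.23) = 0.70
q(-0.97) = 2.32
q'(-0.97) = 10.47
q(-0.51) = 5.46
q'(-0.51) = 3.62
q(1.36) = 4.12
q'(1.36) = 1.94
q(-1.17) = -0.14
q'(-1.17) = 14.23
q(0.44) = 5.15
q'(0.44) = -2.48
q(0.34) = 5.39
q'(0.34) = -2.35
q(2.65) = 19.50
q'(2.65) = 25.24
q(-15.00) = -7404.00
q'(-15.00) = 1439.00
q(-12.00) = -3870.00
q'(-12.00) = 935.00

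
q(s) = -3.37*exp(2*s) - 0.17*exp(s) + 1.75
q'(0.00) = -6.91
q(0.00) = -1.79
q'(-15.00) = 0.00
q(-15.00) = 1.75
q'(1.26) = -84.37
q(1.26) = -40.73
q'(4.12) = -25551.97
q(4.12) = -12779.47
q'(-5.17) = -0.00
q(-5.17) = 1.75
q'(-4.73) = -0.00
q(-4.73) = 1.75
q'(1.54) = -147.44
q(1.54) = -72.37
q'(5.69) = -590157.76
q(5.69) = -295102.28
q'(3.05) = -3008.67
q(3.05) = -1504.38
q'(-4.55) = -0.00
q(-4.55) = 1.75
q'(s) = -6.74*exp(2*s) - 0.17*exp(s)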